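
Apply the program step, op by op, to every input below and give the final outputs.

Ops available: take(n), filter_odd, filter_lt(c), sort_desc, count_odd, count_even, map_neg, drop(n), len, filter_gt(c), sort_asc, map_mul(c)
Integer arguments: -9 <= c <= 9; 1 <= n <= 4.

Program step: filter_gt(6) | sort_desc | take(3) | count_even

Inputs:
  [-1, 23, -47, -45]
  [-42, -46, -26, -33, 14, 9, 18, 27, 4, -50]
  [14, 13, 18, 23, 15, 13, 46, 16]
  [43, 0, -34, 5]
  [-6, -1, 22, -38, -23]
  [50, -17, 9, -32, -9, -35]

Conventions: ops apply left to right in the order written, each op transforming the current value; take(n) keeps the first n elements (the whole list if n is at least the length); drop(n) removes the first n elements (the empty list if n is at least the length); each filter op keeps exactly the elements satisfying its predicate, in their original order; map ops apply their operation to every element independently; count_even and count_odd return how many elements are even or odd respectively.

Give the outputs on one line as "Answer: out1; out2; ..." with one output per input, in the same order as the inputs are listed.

Execution, op by op:
  [-1, 23, -47, -45] -> [23] -> [23] -> [23] -> 0
  [-42, -46, -26, -33, 14, 9, 18, 27, 4, -50] -> [14, 9, 18, 27] -> [27, 18, 14, 9] -> [27, 18, 14] -> 2
  [14, 13, 18, 23, 15, 13, 46, 16] -> [14, 13, 18, 23, 15, 13, 46, 16] -> [46, 23, 18, 16, 15, 14, 13, 13] -> [46, 23, 18] -> 2
  [43, 0, -34, 5] -> [43] -> [43] -> [43] -> 0
  [-6, -1, 22, -38, -23] -> [22] -> [22] -> [22] -> 1
  [50, -17, 9, -32, -9, -35] -> [50, 9] -> [50, 9] -> [50, 9] -> 1

0; 2; 2; 0; 1; 1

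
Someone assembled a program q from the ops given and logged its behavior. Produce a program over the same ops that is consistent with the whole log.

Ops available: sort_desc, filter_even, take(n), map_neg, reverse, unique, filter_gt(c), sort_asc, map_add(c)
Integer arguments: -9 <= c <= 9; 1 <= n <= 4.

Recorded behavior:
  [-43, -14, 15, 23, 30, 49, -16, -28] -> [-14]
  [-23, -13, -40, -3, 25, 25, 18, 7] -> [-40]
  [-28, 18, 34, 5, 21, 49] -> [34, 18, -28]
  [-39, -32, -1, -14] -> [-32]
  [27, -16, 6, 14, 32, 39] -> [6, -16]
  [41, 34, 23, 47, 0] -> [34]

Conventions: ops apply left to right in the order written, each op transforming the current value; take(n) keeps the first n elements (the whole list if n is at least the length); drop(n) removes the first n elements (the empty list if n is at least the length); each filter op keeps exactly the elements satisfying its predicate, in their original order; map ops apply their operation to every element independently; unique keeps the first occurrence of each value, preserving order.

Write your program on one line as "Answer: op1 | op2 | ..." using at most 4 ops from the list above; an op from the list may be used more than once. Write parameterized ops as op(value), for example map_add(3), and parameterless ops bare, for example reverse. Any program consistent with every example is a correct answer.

take(3) | filter_even | sort_desc

Check, running the answer program on each example:
  [-43, -14, 15, 23, 30, 49, -16, -28] -> [-43, -14, 15] -> [-14] -> [-14]
  [-23, -13, -40, -3, 25, 25, 18, 7] -> [-23, -13, -40] -> [-40] -> [-40]
  [-28, 18, 34, 5, 21, 49] -> [-28, 18, 34] -> [-28, 18, 34] -> [34, 18, -28]
  [-39, -32, -1, -14] -> [-39, -32, -1] -> [-32] -> [-32]
  [27, -16, 6, 14, 32, 39] -> [27, -16, 6] -> [-16, 6] -> [6, -16]
  [41, 34, 23, 47, 0] -> [41, 34, 23] -> [34] -> [34]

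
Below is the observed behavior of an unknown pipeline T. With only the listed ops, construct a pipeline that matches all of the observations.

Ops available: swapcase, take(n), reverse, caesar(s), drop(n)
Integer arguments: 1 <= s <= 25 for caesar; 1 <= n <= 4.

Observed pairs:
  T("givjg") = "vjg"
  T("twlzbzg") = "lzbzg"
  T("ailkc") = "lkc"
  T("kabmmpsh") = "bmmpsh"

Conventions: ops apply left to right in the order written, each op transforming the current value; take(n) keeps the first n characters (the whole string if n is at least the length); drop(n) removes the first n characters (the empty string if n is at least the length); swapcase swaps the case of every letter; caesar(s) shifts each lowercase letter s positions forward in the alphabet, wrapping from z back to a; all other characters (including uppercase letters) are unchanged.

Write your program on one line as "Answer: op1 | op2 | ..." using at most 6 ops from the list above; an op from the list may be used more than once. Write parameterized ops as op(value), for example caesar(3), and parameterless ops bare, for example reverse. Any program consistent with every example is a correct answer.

swapcase | drop(1) | drop(1) | reverse | swapcase | reverse

Check, running the answer program on each example:
  "givjg" -> "GIVJG" -> "IVJG" -> "VJG" -> "GJV" -> "gjv" -> "vjg"
  "twlzbzg" -> "TWLZBZG" -> "WLZBZG" -> "LZBZG" -> "GZBZL" -> "gzbzl" -> "lzbzg"
  "ailkc" -> "AILKC" -> "ILKC" -> "LKC" -> "CKL" -> "ckl" -> "lkc"
  "kabmmpsh" -> "KABMMPSH" -> "ABMMPSH" -> "BMMPSH" -> "HSPMMB" -> "hspmmb" -> "bmmpsh"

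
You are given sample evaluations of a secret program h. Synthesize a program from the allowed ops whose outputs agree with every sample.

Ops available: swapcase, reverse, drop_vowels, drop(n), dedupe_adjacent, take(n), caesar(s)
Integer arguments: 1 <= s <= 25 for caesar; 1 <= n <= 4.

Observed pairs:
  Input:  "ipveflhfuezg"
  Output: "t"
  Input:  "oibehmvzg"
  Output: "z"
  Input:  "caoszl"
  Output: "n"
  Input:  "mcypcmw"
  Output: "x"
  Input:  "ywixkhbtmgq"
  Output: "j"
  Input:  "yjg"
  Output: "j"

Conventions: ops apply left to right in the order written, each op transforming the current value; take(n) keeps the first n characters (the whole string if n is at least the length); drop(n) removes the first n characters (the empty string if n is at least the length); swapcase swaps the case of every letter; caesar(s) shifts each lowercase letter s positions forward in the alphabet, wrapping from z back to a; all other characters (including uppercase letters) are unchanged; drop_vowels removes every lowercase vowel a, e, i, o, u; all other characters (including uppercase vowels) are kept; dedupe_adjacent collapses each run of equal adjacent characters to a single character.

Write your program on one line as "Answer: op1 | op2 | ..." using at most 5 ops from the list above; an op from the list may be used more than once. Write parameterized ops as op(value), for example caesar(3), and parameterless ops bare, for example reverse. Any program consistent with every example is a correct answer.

reverse | caesar(11) | reverse | take(1)

Check, running the answer program on each example:
  "ipveflhfuezg" -> "gzeufhlfevpi" -> "rkpfqswqpgat" -> "tagpqwsqfpkr" -> "t"
  "oibehmvzg" -> "gzvmhebio" -> "rkgxspmtz" -> "ztmpsxgkr" -> "z"
  "caoszl" -> "lzsoac" -> "wkdzln" -> "nlzdkw" -> "n"
  "mcypcmw" -> "wmcpycm" -> "hxnajnx" -> "xnjanxh" -> "x"
  "ywixkhbtmgq" -> "qgmtbhkxiwy" -> "brxemsvithj" -> "jhtivsmexrb" -> "j"
  "yjg" -> "gjy" -> "ruj" -> "jur" -> "j"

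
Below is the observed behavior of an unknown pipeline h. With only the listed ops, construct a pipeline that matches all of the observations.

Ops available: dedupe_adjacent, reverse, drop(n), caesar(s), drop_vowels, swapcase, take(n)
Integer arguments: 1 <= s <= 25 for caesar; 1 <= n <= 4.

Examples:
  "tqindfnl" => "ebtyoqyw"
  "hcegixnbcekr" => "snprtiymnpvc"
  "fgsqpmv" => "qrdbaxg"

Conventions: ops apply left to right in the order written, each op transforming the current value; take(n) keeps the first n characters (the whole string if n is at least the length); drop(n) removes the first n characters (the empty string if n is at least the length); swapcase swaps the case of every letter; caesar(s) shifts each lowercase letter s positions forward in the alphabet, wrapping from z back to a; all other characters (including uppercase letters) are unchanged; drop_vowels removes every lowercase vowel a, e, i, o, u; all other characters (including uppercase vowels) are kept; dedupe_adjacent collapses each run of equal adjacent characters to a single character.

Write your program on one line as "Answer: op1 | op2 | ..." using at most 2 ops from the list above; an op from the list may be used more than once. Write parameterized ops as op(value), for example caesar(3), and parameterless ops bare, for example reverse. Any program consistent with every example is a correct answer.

caesar(8) | caesar(3)

Check, running the answer program on each example:
  "tqindfnl" -> "byqvlnvt" -> "ebtyoqyw"
  "hcegixnbcekr" -> "pkmoqfvjkmsz" -> "snprtiymnpvc"
  "fgsqpmv" -> "noayxud" -> "qrdbaxg"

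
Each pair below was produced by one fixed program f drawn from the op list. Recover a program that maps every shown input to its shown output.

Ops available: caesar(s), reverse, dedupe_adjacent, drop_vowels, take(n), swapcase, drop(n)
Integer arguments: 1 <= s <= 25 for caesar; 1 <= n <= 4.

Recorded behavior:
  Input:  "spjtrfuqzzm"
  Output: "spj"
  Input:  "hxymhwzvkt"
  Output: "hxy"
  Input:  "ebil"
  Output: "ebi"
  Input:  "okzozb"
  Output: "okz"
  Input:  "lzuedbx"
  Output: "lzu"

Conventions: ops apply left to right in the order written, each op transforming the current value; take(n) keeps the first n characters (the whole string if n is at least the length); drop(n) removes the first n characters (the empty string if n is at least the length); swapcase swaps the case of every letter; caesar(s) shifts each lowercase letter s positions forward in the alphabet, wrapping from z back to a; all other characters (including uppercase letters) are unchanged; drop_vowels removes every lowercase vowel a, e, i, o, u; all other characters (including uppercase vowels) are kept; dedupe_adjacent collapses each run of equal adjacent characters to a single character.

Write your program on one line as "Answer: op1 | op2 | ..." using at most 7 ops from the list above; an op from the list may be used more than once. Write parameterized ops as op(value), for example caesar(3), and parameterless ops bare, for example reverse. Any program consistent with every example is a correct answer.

reverse | drop(1) | swapcase | reverse | take(3) | swapcase

Check, running the answer program on each example:
  "spjtrfuqzzm" -> "mzzqufrtjps" -> "zzqufrtjps" -> "ZZQUFRTJPS" -> "SPJTRFUQZZ" -> "SPJ" -> "spj"
  "hxymhwzvkt" -> "tkvzwhmyxh" -> "kvzwhmyxh" -> "KVZWHMYXH" -> "HXYMHWZVK" -> "HXY" -> "hxy"
  "ebil" -> "libe" -> "ibe" -> "IBE" -> "EBI" -> "EBI" -> "ebi"
  "okzozb" -> "bzozko" -> "zozko" -> "ZOZKO" -> "OKZOZ" -> "OKZ" -> "okz"
  "lzuedbx" -> "xbdeuzl" -> "bdeuzl" -> "BDEUZL" -> "LZUEDB" -> "LZU" -> "lzu"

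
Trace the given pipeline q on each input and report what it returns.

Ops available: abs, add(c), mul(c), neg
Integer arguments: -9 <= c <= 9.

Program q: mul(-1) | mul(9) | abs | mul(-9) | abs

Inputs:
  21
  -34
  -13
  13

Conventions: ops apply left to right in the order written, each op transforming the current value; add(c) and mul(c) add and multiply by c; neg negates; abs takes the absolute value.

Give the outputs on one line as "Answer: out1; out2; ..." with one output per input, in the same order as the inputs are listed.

Execution, op by op:
  21 -> -21 -> -189 -> 189 -> -1701 -> 1701
  -34 -> 34 -> 306 -> 306 -> -2754 -> 2754
  -13 -> 13 -> 117 -> 117 -> -1053 -> 1053
  13 -> -13 -> -117 -> 117 -> -1053 -> 1053

1701; 2754; 1053; 1053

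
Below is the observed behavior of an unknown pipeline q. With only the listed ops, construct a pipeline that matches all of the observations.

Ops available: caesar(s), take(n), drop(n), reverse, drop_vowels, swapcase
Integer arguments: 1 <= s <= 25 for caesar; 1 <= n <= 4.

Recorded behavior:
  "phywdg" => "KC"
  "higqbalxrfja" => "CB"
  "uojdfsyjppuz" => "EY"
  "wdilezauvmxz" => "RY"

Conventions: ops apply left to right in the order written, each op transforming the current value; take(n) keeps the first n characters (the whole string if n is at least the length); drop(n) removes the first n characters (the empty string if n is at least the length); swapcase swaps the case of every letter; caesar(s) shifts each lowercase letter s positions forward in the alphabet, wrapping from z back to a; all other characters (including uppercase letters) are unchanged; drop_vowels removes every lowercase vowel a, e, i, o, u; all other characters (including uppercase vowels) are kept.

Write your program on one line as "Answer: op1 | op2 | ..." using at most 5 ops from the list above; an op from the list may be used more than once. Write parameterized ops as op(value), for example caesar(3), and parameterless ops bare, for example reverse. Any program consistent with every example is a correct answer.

drop_vowels | take(3) | caesar(21) | swapcase | take(2)

Check, running the answer program on each example:
  "phywdg" -> "phywdg" -> "phy" -> "kct" -> "KCT" -> "KC"
  "higqbalxrfja" -> "hgqblxrfj" -> "hgq" -> "cbl" -> "CBL" -> "CB"
  "uojdfsyjppuz" -> "jdfsyjppz" -> "jdf" -> "eya" -> "EYA" -> "EY"
  "wdilezauvmxz" -> "wdlzvmxz" -> "wdl" -> "ryg" -> "RYG" -> "RY"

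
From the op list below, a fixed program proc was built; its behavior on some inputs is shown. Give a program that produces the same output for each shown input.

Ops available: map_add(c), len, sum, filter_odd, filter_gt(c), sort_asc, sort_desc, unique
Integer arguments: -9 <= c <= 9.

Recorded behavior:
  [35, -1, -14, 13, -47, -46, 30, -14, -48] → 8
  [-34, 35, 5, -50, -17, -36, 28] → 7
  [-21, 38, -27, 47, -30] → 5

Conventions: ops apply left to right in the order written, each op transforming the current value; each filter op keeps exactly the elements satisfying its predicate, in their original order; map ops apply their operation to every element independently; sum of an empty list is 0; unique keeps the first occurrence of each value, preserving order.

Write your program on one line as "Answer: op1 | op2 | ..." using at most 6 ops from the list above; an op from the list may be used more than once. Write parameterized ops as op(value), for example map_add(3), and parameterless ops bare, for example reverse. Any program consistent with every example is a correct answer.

map_add(1) | sort_asc | unique | sort_desc | len

Check, running the answer program on each example:
  [35, -1, -14, 13, -47, -46, 30, -14, -48] -> [36, 0, -13, 14, -46, -45, 31, -13, -47] -> [-47, -46, -45, -13, -13, 0, 14, 31, 36] -> [-47, -46, -45, -13, 0, 14, 31, 36] -> [36, 31, 14, 0, -13, -45, -46, -47] -> 8
  [-34, 35, 5, -50, -17, -36, 28] -> [-33, 36, 6, -49, -16, -35, 29] -> [-49, -35, -33, -16, 6, 29, 36] -> [-49, -35, -33, -16, 6, 29, 36] -> [36, 29, 6, -16, -33, -35, -49] -> 7
  [-21, 38, -27, 47, -30] -> [-20, 39, -26, 48, -29] -> [-29, -26, -20, 39, 48] -> [-29, -26, -20, 39, 48] -> [48, 39, -20, -26, -29] -> 5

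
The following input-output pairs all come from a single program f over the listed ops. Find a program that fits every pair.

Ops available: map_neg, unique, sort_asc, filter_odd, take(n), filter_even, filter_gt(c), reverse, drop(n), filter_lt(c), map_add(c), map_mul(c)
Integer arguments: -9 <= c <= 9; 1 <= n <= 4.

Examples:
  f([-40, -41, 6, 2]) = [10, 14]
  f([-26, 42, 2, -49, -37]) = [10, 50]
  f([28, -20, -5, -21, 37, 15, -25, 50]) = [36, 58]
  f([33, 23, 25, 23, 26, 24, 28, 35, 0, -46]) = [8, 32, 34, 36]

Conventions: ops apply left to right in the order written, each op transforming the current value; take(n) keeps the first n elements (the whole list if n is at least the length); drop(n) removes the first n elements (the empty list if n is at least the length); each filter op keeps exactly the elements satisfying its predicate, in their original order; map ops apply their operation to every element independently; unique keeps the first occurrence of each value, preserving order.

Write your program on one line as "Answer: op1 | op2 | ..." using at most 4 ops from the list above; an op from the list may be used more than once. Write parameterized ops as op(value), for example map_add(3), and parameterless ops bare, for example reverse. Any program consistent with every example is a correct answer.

filter_gt(-2) | filter_even | map_add(8) | sort_asc

Check, running the answer program on each example:
  [-40, -41, 6, 2] -> [6, 2] -> [6, 2] -> [14, 10] -> [10, 14]
  [-26, 42, 2, -49, -37] -> [42, 2] -> [42, 2] -> [50, 10] -> [10, 50]
  [28, -20, -5, -21, 37, 15, -25, 50] -> [28, 37, 15, 50] -> [28, 50] -> [36, 58] -> [36, 58]
  [33, 23, 25, 23, 26, 24, 28, 35, 0, -46] -> [33, 23, 25, 23, 26, 24, 28, 35, 0] -> [26, 24, 28, 0] -> [34, 32, 36, 8] -> [8, 32, 34, 36]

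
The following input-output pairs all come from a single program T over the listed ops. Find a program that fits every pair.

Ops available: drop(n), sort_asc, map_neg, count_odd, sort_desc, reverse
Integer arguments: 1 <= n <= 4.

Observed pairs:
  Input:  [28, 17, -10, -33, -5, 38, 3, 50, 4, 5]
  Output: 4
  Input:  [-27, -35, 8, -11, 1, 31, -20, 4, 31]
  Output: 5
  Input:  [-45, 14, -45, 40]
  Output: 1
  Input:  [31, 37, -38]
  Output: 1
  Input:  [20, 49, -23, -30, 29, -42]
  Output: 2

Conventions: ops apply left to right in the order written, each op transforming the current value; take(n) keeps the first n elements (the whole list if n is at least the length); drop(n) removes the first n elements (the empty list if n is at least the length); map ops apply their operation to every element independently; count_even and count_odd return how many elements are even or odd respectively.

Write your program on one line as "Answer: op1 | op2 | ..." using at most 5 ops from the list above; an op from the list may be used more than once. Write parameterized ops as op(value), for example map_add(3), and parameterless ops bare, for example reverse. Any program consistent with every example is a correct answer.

reverse | drop(2) | map_neg | count_odd

Check, running the answer program on each example:
  [28, 17, -10, -33, -5, 38, 3, 50, 4, 5] -> [5, 4, 50, 3, 38, -5, -33, -10, 17, 28] -> [50, 3, 38, -5, -33, -10, 17, 28] -> [-50, -3, -38, 5, 33, 10, -17, -28] -> 4
  [-27, -35, 8, -11, 1, 31, -20, 4, 31] -> [31, 4, -20, 31, 1, -11, 8, -35, -27] -> [-20, 31, 1, -11, 8, -35, -27] -> [20, -31, -1, 11, -8, 35, 27] -> 5
  [-45, 14, -45, 40] -> [40, -45, 14, -45] -> [14, -45] -> [-14, 45] -> 1
  [31, 37, -38] -> [-38, 37, 31] -> [31] -> [-31] -> 1
  [20, 49, -23, -30, 29, -42] -> [-42, 29, -30, -23, 49, 20] -> [-30, -23, 49, 20] -> [30, 23, -49, -20] -> 2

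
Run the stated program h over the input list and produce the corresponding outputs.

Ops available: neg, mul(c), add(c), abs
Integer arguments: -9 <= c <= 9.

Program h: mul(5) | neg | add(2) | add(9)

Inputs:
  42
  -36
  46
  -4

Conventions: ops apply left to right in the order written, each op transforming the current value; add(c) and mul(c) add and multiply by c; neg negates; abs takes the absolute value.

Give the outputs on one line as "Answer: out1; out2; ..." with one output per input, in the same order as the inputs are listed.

Execution, op by op:
  42 -> 210 -> -210 -> -208 -> -199
  -36 -> -180 -> 180 -> 182 -> 191
  46 -> 230 -> -230 -> -228 -> -219
  -4 -> -20 -> 20 -> 22 -> 31

-199; 191; -219; 31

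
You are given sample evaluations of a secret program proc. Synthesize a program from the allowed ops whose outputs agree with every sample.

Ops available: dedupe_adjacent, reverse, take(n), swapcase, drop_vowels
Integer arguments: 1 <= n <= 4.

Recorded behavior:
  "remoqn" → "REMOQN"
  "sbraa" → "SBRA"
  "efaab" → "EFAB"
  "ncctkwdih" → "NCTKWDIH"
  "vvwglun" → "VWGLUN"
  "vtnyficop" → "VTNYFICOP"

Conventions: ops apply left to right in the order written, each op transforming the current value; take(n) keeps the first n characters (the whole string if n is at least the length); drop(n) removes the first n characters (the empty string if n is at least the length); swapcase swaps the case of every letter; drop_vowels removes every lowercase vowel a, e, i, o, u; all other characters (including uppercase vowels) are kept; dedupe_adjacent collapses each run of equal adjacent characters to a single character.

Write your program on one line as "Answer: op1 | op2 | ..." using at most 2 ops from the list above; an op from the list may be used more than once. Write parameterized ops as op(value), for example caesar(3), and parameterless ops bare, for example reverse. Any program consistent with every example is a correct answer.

swapcase | dedupe_adjacent

Check, running the answer program on each example:
  "remoqn" -> "REMOQN" -> "REMOQN"
  "sbraa" -> "SBRAA" -> "SBRA"
  "efaab" -> "EFAAB" -> "EFAB"
  "ncctkwdih" -> "NCCTKWDIH" -> "NCTKWDIH"
  "vvwglun" -> "VVWGLUN" -> "VWGLUN"
  "vtnyficop" -> "VTNYFICOP" -> "VTNYFICOP"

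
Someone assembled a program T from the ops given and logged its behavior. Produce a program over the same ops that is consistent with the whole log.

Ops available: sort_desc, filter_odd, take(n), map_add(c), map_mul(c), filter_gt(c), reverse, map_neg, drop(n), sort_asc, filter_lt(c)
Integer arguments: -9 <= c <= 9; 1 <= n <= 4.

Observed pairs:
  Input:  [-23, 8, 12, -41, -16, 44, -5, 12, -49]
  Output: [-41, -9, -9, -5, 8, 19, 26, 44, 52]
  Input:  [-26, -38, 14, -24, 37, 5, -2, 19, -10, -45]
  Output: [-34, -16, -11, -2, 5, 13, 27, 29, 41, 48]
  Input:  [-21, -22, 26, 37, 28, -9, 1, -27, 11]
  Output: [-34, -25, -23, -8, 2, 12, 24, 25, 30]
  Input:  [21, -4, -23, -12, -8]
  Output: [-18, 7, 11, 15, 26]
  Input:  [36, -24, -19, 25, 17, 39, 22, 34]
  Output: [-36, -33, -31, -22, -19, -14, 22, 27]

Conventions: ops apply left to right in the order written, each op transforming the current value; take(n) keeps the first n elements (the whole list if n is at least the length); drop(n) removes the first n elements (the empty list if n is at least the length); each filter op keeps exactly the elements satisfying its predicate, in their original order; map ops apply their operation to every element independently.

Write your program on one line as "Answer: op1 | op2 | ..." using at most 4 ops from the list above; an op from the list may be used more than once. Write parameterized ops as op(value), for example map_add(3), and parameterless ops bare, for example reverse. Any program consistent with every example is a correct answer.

map_add(-3) | map_neg | sort_asc

Check, running the answer program on each example:
  [-23, 8, 12, -41, -16, 44, -5, 12, -49] -> [-26, 5, 9, -44, -19, 41, -8, 9, -52] -> [26, -5, -9, 44, 19, -41, 8, -9, 52] -> [-41, -9, -9, -5, 8, 19, 26, 44, 52]
  [-26, -38, 14, -24, 37, 5, -2, 19, -10, -45] -> [-29, -41, 11, -27, 34, 2, -5, 16, -13, -48] -> [29, 41, -11, 27, -34, -2, 5, -16, 13, 48] -> [-34, -16, -11, -2, 5, 13, 27, 29, 41, 48]
  [-21, -22, 26, 37, 28, -9, 1, -27, 11] -> [-24, -25, 23, 34, 25, -12, -2, -30, 8] -> [24, 25, -23, -34, -25, 12, 2, 30, -8] -> [-34, -25, -23, -8, 2, 12, 24, 25, 30]
  [21, -4, -23, -12, -8] -> [18, -7, -26, -15, -11] -> [-18, 7, 26, 15, 11] -> [-18, 7, 11, 15, 26]
  [36, -24, -19, 25, 17, 39, 22, 34] -> [33, -27, -22, 22, 14, 36, 19, 31] -> [-33, 27, 22, -22, -14, -36, -19, -31] -> [-36, -33, -31, -22, -19, -14, 22, 27]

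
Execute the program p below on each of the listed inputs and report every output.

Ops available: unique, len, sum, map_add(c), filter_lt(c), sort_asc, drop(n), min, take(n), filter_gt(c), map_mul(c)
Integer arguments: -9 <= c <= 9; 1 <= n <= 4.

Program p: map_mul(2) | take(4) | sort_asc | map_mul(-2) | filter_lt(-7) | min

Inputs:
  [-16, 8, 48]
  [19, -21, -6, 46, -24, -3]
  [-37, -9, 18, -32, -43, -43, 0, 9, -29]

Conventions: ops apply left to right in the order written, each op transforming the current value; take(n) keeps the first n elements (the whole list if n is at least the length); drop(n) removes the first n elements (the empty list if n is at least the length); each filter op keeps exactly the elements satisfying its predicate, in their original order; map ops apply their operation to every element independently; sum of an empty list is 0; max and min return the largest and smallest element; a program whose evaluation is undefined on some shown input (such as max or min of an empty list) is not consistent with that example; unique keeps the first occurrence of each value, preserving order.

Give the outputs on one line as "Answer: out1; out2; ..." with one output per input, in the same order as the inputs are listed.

-192; -184; -72

Execution, op by op:
  [-16, 8, 48] -> [-32, 16, 96] -> [-32, 16, 96] -> [-32, 16, 96] -> [64, -32, -192] -> [-32, -192] -> -192
  [19, -21, -6, 46, -24, -3] -> [38, -42, -12, 92, -48, -6] -> [38, -42, -12, 92] -> [-42, -12, 38, 92] -> [84, 24, -76, -184] -> [-76, -184] -> -184
  [-37, -9, 18, -32, -43, -43, 0, 9, -29] -> [-74, -18, 36, -64, -86, -86, 0, 18, -58] -> [-74, -18, 36, -64] -> [-74, -64, -18, 36] -> [148, 128, 36, -72] -> [-72] -> -72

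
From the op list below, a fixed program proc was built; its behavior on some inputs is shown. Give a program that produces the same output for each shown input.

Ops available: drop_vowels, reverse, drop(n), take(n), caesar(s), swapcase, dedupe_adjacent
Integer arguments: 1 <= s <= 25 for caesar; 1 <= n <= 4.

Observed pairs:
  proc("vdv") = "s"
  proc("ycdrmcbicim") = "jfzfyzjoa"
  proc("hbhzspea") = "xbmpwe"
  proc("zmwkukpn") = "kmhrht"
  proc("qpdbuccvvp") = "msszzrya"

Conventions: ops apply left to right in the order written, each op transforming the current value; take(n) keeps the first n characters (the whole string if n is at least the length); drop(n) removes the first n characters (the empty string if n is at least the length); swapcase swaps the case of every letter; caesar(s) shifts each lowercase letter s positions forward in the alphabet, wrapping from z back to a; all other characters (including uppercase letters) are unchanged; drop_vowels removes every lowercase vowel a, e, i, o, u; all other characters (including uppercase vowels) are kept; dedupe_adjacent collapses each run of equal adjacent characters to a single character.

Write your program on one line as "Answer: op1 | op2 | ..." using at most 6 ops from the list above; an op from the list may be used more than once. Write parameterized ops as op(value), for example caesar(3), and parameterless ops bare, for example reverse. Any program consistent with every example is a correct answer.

swapcase | drop(2) | swapcase | reverse | caesar(23)

Check, running the answer program on each example:
  "vdv" -> "VDV" -> "V" -> "v" -> "v" -> "s"
  "ycdrmcbicim" -> "YCDRMCBICIM" -> "DRMCBICIM" -> "drmcbicim" -> "micibcmrd" -> "jfzfyzjoa"
  "hbhzspea" -> "HBHZSPEA" -> "HZSPEA" -> "hzspea" -> "aepszh" -> "xbmpwe"
  "zmwkukpn" -> "ZMWKUKPN" -> "WKUKPN" -> "wkukpn" -> "npkukw" -> "kmhrht"
  "qpdbuccvvp" -> "QPDBUCCVVP" -> "DBUCCVVP" -> "dbuccvvp" -> "pvvccubd" -> "msszzrya"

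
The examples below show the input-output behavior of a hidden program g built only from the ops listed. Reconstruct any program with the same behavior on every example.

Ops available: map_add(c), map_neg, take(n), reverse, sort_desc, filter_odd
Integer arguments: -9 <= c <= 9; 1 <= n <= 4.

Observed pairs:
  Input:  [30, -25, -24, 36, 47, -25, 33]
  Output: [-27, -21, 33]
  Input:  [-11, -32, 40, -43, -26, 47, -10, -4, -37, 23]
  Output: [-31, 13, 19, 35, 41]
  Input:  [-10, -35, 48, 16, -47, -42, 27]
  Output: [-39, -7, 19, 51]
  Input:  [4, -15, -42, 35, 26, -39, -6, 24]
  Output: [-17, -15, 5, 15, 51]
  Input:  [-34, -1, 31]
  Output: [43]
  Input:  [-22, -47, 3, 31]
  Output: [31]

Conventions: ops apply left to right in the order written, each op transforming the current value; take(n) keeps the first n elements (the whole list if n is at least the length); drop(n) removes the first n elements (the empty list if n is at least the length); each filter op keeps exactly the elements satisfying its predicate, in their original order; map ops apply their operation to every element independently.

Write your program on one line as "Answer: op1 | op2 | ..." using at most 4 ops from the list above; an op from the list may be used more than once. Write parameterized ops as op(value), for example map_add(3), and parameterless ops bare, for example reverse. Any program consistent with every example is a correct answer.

sort_desc | map_add(-9) | filter_odd | map_neg

Check, running the answer program on each example:
  [30, -25, -24, 36, 47, -25, 33] -> [47, 36, 33, 30, -24, -25, -25] -> [38, 27, 24, 21, -33, -34, -34] -> [27, 21, -33] -> [-27, -21, 33]
  [-11, -32, 40, -43, -26, 47, -10, -4, -37, 23] -> [47, 40, 23, -4, -10, -11, -26, -32, -37, -43] -> [38, 31, 14, -13, -19, -20, -35, -41, -46, -52] -> [31, -13, -19, -35, -41] -> [-31, 13, 19, 35, 41]
  [-10, -35, 48, 16, -47, -42, 27] -> [48, 27, 16, -10, -35, -42, -47] -> [39, 18, 7, -19, -44, -51, -56] -> [39, 7, -19, -51] -> [-39, -7, 19, 51]
  [4, -15, -42, 35, 26, -39, -6, 24] -> [35, 26, 24, 4, -6, -15, -39, -42] -> [26, 17, 15, -5, -15, -24, -48, -51] -> [17, 15, -5, -15, -51] -> [-17, -15, 5, 15, 51]
  [-34, -1, 31] -> [31, -1, -34] -> [22, -10, -43] -> [-43] -> [43]
  [-22, -47, 3, 31] -> [31, 3, -22, -47] -> [22, -6, -31, -56] -> [-31] -> [31]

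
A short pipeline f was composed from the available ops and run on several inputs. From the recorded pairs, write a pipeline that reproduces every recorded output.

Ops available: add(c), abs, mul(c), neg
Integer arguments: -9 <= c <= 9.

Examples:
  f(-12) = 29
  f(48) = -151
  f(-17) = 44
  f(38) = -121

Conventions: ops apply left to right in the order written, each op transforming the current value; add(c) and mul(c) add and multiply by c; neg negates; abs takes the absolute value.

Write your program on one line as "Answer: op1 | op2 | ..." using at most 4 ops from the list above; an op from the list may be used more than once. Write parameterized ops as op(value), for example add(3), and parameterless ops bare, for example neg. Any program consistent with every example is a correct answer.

neg | mul(-3) | neg | add(-7)

Check, running the answer program on each example:
  -12 -> 12 -> -36 -> 36 -> 29
  48 -> -48 -> 144 -> -144 -> -151
  -17 -> 17 -> -51 -> 51 -> 44
  38 -> -38 -> 114 -> -114 -> -121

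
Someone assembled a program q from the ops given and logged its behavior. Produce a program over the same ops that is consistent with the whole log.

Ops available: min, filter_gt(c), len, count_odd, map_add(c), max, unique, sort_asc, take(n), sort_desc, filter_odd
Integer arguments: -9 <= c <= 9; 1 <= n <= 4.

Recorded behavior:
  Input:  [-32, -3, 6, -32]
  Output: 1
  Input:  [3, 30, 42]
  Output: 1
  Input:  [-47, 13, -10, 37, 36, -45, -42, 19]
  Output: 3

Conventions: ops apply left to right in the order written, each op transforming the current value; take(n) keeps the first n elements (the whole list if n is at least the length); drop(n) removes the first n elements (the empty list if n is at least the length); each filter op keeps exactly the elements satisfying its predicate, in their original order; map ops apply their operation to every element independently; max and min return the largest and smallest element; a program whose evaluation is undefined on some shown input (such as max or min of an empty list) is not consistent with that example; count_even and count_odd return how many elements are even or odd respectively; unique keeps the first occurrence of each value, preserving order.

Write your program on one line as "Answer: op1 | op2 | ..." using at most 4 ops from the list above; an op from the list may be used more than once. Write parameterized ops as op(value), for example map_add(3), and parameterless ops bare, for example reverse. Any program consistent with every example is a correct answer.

sort_desc | filter_gt(-7) | count_odd

Check, running the answer program on each example:
  [-32, -3, 6, -32] -> [6, -3, -32, -32] -> [6, -3] -> 1
  [3, 30, 42] -> [42, 30, 3] -> [42, 30, 3] -> 1
  [-47, 13, -10, 37, 36, -45, -42, 19] -> [37, 36, 19, 13, -10, -42, -45, -47] -> [37, 36, 19, 13] -> 3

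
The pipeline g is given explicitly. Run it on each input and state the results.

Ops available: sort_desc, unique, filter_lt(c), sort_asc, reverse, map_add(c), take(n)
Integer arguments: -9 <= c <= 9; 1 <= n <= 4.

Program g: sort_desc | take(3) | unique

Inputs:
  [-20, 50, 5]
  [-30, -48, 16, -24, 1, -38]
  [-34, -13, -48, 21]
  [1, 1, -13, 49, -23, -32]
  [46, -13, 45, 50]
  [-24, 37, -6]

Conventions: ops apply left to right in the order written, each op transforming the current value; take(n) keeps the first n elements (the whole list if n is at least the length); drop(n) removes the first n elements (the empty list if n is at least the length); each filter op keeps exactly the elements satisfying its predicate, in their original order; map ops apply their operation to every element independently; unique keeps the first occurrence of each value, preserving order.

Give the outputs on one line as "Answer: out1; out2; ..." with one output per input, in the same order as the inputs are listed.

[50, 5, -20]; [16, 1, -24]; [21, -13, -34]; [49, 1]; [50, 46, 45]; [37, -6, -24]

Execution, op by op:
  [-20, 50, 5] -> [50, 5, -20] -> [50, 5, -20] -> [50, 5, -20]
  [-30, -48, 16, -24, 1, -38] -> [16, 1, -24, -30, -38, -48] -> [16, 1, -24] -> [16, 1, -24]
  [-34, -13, -48, 21] -> [21, -13, -34, -48] -> [21, -13, -34] -> [21, -13, -34]
  [1, 1, -13, 49, -23, -32] -> [49, 1, 1, -13, -23, -32] -> [49, 1, 1] -> [49, 1]
  [46, -13, 45, 50] -> [50, 46, 45, -13] -> [50, 46, 45] -> [50, 46, 45]
  [-24, 37, -6] -> [37, -6, -24] -> [37, -6, -24] -> [37, -6, -24]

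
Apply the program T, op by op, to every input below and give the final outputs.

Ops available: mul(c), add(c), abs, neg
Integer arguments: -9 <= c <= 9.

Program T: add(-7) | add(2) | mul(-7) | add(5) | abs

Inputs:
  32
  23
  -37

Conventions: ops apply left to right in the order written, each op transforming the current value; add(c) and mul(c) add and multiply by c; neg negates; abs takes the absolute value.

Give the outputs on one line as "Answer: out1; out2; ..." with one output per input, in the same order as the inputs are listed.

184; 121; 299

Execution, op by op:
  32 -> 25 -> 27 -> -189 -> -184 -> 184
  23 -> 16 -> 18 -> -126 -> -121 -> 121
  -37 -> -44 -> -42 -> 294 -> 299 -> 299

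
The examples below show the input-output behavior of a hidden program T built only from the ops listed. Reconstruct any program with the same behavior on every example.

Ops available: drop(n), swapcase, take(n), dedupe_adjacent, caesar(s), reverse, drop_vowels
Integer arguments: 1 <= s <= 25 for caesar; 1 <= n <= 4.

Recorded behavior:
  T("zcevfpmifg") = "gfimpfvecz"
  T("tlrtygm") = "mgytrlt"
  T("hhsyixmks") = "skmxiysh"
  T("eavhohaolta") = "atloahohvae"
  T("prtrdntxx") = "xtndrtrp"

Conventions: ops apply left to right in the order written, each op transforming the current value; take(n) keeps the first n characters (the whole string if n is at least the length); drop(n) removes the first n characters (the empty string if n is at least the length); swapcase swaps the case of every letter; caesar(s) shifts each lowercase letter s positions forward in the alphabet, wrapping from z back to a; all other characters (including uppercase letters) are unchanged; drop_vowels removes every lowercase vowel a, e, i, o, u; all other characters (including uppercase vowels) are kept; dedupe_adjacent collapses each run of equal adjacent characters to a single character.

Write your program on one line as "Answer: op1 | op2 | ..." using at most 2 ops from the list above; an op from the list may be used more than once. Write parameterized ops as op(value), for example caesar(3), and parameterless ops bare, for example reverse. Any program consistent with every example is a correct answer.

dedupe_adjacent | reverse

Check, running the answer program on each example:
  "zcevfpmifg" -> "zcevfpmifg" -> "gfimpfvecz"
  "tlrtygm" -> "tlrtygm" -> "mgytrlt"
  "hhsyixmks" -> "hsyixmks" -> "skmxiysh"
  "eavhohaolta" -> "eavhohaolta" -> "atloahohvae"
  "prtrdntxx" -> "prtrdntx" -> "xtndrtrp"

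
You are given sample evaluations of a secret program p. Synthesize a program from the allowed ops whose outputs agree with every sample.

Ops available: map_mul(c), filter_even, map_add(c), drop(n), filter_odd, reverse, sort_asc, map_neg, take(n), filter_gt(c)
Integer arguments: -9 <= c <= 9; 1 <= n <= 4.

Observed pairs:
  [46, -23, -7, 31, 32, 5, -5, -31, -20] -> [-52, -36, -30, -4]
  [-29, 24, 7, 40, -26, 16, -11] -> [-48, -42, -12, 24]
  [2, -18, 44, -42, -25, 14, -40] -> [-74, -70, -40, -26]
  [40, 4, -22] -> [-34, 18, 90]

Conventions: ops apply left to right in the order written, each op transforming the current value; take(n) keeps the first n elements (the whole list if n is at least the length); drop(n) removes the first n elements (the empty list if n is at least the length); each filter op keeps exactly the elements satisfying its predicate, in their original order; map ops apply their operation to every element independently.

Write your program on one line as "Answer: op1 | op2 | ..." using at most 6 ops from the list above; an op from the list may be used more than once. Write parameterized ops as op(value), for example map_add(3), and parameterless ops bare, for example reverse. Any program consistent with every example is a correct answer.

reverse | map_add(5) | map_mul(2) | sort_asc | take(4)

Check, running the answer program on each example:
  [46, -23, -7, 31, 32, 5, -5, -31, -20] -> [-20, -31, -5, 5, 32, 31, -7, -23, 46] -> [-15, -26, 0, 10, 37, 36, -2, -18, 51] -> [-30, -52, 0, 20, 74, 72, -4, -36, 102] -> [-52, -36, -30, -4, 0, 20, 72, 74, 102] -> [-52, -36, -30, -4]
  [-29, 24, 7, 40, -26, 16, -11] -> [-11, 16, -26, 40, 7, 24, -29] -> [-6, 21, -21, 45, 12, 29, -24] -> [-12, 42, -42, 90, 24, 58, -48] -> [-48, -42, -12, 24, 42, 58, 90] -> [-48, -42, -12, 24]
  [2, -18, 44, -42, -25, 14, -40] -> [-40, 14, -25, -42, 44, -18, 2] -> [-35, 19, -20, -37, 49, -13, 7] -> [-70, 38, -40, -74, 98, -26, 14] -> [-74, -70, -40, -26, 14, 38, 98] -> [-74, -70, -40, -26]
  [40, 4, -22] -> [-22, 4, 40] -> [-17, 9, 45] -> [-34, 18, 90] -> [-34, 18, 90] -> [-34, 18, 90]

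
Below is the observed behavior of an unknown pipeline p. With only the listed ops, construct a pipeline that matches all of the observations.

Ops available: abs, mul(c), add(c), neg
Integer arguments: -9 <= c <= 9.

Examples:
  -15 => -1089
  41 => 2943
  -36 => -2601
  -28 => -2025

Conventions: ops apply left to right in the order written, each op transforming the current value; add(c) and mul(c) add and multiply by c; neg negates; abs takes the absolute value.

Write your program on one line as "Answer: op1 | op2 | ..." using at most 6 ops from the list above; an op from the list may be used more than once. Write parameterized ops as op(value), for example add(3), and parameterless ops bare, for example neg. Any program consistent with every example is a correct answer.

mul(8) | mul(-9) | add(1) | neg | add(-8)

Check, running the answer program on each example:
  -15 -> -120 -> 1080 -> 1081 -> -1081 -> -1089
  41 -> 328 -> -2952 -> -2951 -> 2951 -> 2943
  -36 -> -288 -> 2592 -> 2593 -> -2593 -> -2601
  -28 -> -224 -> 2016 -> 2017 -> -2017 -> -2025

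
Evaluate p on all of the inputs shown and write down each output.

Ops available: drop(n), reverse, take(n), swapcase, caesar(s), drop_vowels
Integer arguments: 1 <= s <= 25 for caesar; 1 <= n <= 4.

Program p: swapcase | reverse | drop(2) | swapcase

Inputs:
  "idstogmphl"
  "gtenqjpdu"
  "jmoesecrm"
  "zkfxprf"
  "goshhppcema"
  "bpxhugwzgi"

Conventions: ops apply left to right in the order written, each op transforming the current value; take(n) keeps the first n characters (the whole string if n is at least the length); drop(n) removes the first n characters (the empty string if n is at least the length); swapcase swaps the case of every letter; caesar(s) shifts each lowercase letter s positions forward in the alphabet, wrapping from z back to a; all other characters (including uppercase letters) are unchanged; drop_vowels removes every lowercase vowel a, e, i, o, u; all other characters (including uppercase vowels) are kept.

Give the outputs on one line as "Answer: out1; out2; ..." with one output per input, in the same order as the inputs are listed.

Execution, op by op:
  "idstogmphl" -> "IDSTOGMPHL" -> "LHPMGOTSDI" -> "PMGOTSDI" -> "pmgotsdi"
  "gtenqjpdu" -> "GTENQJPDU" -> "UDPJQNETG" -> "PJQNETG" -> "pjqnetg"
  "jmoesecrm" -> "JMOESECRM" -> "MRCESEOMJ" -> "CESEOMJ" -> "ceseomj"
  "zkfxprf" -> "ZKFXPRF" -> "FRPXFKZ" -> "PXFKZ" -> "pxfkz"
  "goshhppcema" -> "GOSHHPPCEMA" -> "AMECPPHHSOG" -> "ECPPHHSOG" -> "ecpphhsog"
  "bpxhugwzgi" -> "BPXHUGWZGI" -> "IGZWGUHXPB" -> "ZWGUHXPB" -> "zwguhxpb"

"pmgotsdi"; "pjqnetg"; "ceseomj"; "pxfkz"; "ecpphhsog"; "zwguhxpb"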